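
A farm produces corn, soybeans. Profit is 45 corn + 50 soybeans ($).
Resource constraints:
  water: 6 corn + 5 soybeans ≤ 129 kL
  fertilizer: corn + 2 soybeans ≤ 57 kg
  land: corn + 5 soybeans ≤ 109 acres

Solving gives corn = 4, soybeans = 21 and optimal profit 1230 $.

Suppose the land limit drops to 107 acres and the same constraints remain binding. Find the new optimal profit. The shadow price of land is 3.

1224

Δb = -2, so new z* = 1230 + (3)·(-2) = 1230 − 6 = 1224.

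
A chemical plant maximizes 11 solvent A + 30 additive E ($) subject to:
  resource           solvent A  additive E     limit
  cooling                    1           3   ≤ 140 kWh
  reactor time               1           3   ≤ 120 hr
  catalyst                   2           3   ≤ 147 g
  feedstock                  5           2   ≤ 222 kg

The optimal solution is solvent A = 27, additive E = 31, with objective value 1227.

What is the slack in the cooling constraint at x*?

20

cooling used = 1·27 + 3·31 = 120; slack = 140 − 120 = 20.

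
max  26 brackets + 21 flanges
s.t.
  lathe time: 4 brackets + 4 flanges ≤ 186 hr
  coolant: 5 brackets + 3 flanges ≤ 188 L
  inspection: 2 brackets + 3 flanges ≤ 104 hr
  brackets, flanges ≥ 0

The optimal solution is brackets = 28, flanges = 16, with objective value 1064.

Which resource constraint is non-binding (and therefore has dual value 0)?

lathe time

lathe time: 176/186 (slack 10)
coolant: 188/188 (binding)
inspection: 104/104 (binding)
By complementary slackness, a constraint with positive slack has shadow price 0 → lathe time.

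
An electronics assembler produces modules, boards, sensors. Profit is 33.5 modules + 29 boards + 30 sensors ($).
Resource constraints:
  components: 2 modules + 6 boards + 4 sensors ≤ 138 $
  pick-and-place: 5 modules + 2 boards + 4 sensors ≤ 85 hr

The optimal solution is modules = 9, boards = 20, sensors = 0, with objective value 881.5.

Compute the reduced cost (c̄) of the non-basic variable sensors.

-4

Both components and pick-and-place are binding at x*.
Dual feasibility on the basic columns requires 2·y_components + 5·y_pick-and-place = 33.5, 6·y_components + 2·y_pick-and-place = 29.
Solving: y_components = 3, y_pick-and-place = 5.5.
Reduced cost of sensors: c₃ − yᵀa₃ = 30 − (3·4 + 5.5·4) = 30 − 34 = -4.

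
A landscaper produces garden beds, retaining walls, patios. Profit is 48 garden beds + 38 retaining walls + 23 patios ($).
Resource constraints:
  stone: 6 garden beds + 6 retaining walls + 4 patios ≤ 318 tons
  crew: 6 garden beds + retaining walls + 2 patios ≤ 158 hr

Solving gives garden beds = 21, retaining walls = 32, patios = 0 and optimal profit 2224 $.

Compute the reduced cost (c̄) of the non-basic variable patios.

-5

Check each constraint at x*: stone 318/318 (tight); crew 158/158 (tight).
From A_Bᵀ y = c: 6·y_stone + 6·y_crew = 48; 6·y_stone + 1·y_crew = 38.
This yields shadow prices y_stone = 6, y_crew = 2.
Reduced cost of patios: c₃ − yᵀa₃ = 23 − (6·4 + 2·2) = 23 − 28 = -5.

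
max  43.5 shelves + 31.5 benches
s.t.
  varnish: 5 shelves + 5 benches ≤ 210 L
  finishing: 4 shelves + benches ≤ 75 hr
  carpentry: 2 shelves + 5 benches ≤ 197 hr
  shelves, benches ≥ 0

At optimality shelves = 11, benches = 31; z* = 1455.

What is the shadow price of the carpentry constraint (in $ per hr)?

At the optimum: varnish uses 210 of 210 (binding); finishing uses 75 of 75 (binding); carpentry uses 177 of 197 (slack = 20).
Since carpentry is not tight, its dual is 0.
From A_Bᵀ y = c: 5·y_varnish + 4·y_finishing = 43.5; 5·y_varnish + 1·y_finishing = 31.5.
→ y_varnish = 5.5 and y_finishing = 4.
Shadow price of carpentry = 0.

0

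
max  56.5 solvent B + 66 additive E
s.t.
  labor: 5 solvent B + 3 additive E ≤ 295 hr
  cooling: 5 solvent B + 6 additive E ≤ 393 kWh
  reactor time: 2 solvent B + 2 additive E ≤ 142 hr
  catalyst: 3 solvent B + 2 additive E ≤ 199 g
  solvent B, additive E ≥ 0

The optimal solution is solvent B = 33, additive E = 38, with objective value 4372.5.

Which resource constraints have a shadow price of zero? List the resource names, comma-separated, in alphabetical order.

labor: 279/295 (slack 16)
cooling: 393/393 (binding)
reactor time: 142/142 (binding)
catalyst: 175/199 (slack 24)
By complementary slackness, a constraint with positive slack has shadow price 0 → catalyst, labor.

catalyst, labor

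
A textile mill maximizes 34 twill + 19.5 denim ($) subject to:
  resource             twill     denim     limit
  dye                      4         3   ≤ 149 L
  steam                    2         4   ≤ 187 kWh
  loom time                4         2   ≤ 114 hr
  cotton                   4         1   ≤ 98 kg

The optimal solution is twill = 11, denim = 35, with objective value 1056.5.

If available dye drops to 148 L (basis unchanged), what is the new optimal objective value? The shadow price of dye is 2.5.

Δb = -1, so new z* = 1056.5 + (2.5)·(-1) = 1056.5 − 2.5 = 1054.

1054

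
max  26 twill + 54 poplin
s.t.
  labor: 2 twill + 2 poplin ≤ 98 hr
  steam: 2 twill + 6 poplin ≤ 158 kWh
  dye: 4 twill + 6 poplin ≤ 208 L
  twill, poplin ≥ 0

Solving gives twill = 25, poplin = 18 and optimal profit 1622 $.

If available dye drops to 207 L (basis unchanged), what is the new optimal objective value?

1618

Check each constraint at x*: labor 86/98 (slack 12); steam 158/158 (tight); dye 208/208 (tight).
Slack constraints have shadow price 0 (complementary slackness).
Dual feasibility on the basic columns requires 2·y_steam + 4·y_dye = 26, 6·y_steam + 6·y_dye = 54.
→ y_steam = 5 and y_dye = 4.
Δz = y_dye·Δb = 4 × (-1) = -4, so new z* = 1622 − 4 = 1618.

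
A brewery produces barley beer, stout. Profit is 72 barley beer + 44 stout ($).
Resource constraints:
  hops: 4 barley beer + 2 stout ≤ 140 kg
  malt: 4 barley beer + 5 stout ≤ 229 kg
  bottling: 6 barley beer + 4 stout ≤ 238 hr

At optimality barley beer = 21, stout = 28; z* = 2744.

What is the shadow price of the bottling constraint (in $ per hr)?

At the optimum: hops uses 140 of 140 (binding); malt uses 224 of 229 (slack = 5); bottling uses 238 of 238 (binding).
Slack constraints have shadow price 0 (complementary slackness).
From A_Bᵀ y = c: 4·y_hops + 6·y_bottling = 72; 2·y_hops + 4·y_bottling = 44.
This yields shadow prices y_hops = 6, y_bottling = 8.
Shadow price of bottling = 8.

8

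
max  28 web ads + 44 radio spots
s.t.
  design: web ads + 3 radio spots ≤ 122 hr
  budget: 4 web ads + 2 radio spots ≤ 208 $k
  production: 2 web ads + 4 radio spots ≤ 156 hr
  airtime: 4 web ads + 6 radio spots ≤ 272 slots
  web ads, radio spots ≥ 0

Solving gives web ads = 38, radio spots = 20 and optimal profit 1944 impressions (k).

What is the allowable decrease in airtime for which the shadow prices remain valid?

38

Binding constraints: production, airtime. The basis is B = [[2,4],[4,6]] with det -4.
Per unit decrease in airtime, x* moves by d = (-1, 0.5).
The basis stays optimal until web ads reaches 0; allowable decrease = 38 slots.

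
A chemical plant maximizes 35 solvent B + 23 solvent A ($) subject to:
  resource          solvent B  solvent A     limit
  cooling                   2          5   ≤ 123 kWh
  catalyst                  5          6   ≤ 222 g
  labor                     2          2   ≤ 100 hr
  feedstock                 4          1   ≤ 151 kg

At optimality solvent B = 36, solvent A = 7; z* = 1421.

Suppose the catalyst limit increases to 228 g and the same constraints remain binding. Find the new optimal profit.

At the optimum: cooling uses 107 of 123 (slack = 16); catalyst uses 222 of 222 (binding); labor uses 86 of 100 (slack = 14); feedstock uses 151 of 151 (binding).
By complementary slackness, y = 0 for the non-binding constraints.
Dual feasibility on the basic columns requires 5·y_catalyst + 4·y_feedstock = 35, 6·y_catalyst + 1·y_feedstock = 23.
→ y_catalyst = 3 and y_feedstock = 5.
Δz = y_catalyst·Δb = 3 × (6) = 18, so new z* = 1421 + 18 = 1439.

1439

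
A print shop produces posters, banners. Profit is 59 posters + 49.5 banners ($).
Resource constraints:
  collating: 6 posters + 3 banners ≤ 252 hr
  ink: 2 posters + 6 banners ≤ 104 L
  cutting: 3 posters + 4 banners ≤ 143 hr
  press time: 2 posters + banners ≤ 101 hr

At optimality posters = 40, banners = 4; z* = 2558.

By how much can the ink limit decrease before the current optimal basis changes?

20

Binding constraints: collating, ink. The basis is B = [[6,3],[2,6]] with det 30.
Per unit decrease in ink, x* moves by d = (0.1, -0.2).
The basis stays optimal until banners reaches 0; allowable decrease = 20 L.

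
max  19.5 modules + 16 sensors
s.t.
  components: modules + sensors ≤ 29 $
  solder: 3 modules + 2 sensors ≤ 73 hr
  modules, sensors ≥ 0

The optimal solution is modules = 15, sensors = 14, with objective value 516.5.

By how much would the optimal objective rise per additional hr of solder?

Check each constraint at x*: components 29/29 (tight); solder 73/73 (tight).
The binding rows give the dual system: 1·y_components + 3·y_solder = 19.5 and 1·y_components + 2·y_solder = 16.
→ y_components = 9 and y_solder = 3.5.
Shadow price of solder = 3.5.

3.5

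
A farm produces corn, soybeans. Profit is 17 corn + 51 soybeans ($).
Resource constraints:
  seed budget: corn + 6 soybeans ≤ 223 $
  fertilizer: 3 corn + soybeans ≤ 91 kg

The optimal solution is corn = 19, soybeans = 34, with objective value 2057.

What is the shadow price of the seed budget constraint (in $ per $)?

8

Both seed budget and fertilizer are binding at x*.
Dual feasibility on the basic columns requires 1·y_seed budget + 3·y_fertilizer = 17, 6·y_seed budget + 1·y_fertilizer = 51.
Solving: y_seed budget = 8, y_fertilizer = 3.
Shadow price of seed budget = 8.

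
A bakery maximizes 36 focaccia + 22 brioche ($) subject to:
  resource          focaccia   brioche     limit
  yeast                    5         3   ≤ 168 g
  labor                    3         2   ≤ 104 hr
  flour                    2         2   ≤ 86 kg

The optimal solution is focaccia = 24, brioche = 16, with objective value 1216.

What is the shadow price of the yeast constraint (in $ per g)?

Check each constraint at x*: yeast 168/168 (tight); labor 104/104 (tight); flour 80/86 (slack 6).
Since flour is not tight, its dual is 0.
The binding rows give the dual system: 5·y_yeast + 3·y_labor = 36 and 3·y_yeast + 2·y_labor = 22.
This yields shadow prices y_yeast = 6, y_labor = 2.
Shadow price of yeast = 6.

6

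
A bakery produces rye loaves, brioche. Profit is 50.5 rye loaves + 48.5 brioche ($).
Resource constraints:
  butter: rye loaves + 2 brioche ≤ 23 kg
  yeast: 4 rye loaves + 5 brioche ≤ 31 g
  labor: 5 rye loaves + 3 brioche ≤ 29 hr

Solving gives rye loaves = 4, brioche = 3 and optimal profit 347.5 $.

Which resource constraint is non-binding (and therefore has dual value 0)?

butter: 10/23 (slack 13)
yeast: 31/31 (binding)
labor: 29/29 (binding)
By complementary slackness, a constraint with positive slack has shadow price 0 → butter.

butter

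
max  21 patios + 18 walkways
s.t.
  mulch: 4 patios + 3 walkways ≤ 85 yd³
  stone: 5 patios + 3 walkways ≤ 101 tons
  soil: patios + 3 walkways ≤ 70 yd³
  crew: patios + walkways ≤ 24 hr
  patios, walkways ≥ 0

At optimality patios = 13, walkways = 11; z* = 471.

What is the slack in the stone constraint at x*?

stone used = 5·13 + 3·11 = 98; slack = 101 − 98 = 3.

3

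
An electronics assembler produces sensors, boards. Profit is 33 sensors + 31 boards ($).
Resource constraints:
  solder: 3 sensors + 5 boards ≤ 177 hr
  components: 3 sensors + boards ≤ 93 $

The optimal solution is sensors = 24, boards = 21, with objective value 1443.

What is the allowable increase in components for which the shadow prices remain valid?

84

Binding constraints: solder, components. The basis is B = [[3,5],[3,1]] with det -12.
Per unit increase in components, x* moves by d = (0.4167, -0.25).
The basis stays optimal until boards reaches 0; allowable increase = 84 $.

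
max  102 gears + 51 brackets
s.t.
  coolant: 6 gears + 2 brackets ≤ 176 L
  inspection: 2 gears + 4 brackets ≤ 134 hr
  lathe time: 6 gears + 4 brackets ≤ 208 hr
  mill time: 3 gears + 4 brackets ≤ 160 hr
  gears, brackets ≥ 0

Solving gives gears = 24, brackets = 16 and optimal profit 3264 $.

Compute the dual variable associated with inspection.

Binding: coolant and lathe time. Non-binding: inspection (22 unused), mill time (24 unused).
Since inspection, mill time are not tight, their duals are 0.
From A_Bᵀ y = c: 6·y_coolant + 6·y_lathe time = 102; 2·y_coolant + 4·y_lathe time = 51.
Solving: y_coolant = 8.5, y_lathe time = 8.5.
Shadow price of inspection = 0.

0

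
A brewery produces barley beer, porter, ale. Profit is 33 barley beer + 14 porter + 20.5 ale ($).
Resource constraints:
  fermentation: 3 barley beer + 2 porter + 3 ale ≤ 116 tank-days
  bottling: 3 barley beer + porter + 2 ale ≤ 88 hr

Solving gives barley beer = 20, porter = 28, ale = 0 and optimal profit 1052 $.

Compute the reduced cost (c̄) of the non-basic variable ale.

-4.5

Both fermentation and bottling are binding at x*.
From A_Bᵀ y = c: 3·y_fermentation + 3·y_bottling = 33; 2·y_fermentation + 1·y_bottling = 14.
This yields shadow prices y_fermentation = 3, y_bottling = 8.
Reduced cost of ale: c₃ − yᵀa₃ = 20.5 − (3·3 + 8·2) = 20.5 − 25 = -4.5.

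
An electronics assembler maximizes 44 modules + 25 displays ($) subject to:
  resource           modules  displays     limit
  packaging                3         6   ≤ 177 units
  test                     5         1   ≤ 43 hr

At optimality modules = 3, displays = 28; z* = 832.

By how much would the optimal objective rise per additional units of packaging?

3

Both packaging and test are binding at x*.
The binding rows give the dual system: 3·y_packaging + 5·y_test = 44 and 6·y_packaging + 1·y_test = 25.
Solving: y_packaging = 3, y_test = 7.
Shadow price of packaging = 3.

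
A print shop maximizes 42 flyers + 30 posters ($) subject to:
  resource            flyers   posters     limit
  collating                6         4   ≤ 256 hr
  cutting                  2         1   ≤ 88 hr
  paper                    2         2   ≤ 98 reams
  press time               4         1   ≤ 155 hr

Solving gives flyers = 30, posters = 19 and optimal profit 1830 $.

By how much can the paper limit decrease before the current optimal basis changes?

6.4

Binding constraints: collating, paper. The basis is B = [[6,4],[2,2]] with det 4.
Per unit decrease in paper, x* moves by d = (1, -1.5).
The basis stays optimal until press time becomes binding; allowable decrease = 6.4 reams.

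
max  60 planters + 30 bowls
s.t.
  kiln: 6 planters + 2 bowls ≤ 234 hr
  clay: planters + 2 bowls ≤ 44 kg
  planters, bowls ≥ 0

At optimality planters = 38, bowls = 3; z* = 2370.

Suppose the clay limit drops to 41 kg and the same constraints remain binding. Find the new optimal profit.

2352

Check each constraint at x*: kiln 234/234 (tight); clay 44/44 (tight).
Dual feasibility on the basic columns requires 6·y_kiln + 1·y_clay = 60, 2·y_kiln + 2·y_clay = 30.
Solving: y_kiln = 9, y_clay = 6.
Δz = y_clay·Δb = 6 × (-3) = -18, so new z* = 2370 − 18 = 2352.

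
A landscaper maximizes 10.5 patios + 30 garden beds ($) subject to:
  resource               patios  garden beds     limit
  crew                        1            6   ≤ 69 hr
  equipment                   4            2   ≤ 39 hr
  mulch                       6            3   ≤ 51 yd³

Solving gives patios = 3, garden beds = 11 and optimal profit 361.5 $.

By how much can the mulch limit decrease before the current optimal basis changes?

Binding constraints: crew, mulch. The basis is B = [[1,6],[6,3]] with det -33.
Per unit decrease in mulch, x* moves by d = (-0.1818, 0.0303).
The basis stays optimal until patios reaches 0; allowable decrease = 16.5 yd³.

16.5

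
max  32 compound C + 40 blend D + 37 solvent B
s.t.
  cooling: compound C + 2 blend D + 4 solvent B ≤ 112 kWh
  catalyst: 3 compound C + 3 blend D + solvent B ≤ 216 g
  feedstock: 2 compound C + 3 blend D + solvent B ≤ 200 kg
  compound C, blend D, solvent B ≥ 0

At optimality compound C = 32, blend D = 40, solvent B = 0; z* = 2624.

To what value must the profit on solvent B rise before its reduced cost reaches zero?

40

At the optimum: cooling uses 112 of 112 (binding); catalyst uses 216 of 216 (binding); feedstock uses 184 of 200 (slack = 16).
By complementary slackness, y = 0 for the non-binding constraint.
From A_Bᵀ y = c: 1·y_cooling + 3·y_catalyst = 32; 2·y_cooling + 3·y_catalyst = 40.
Solving: y_cooling = 8, y_catalyst = 8.
solvent B enters the basis when its profit ≥ yᵀa₃ = 8·4 + 8·1 = 40.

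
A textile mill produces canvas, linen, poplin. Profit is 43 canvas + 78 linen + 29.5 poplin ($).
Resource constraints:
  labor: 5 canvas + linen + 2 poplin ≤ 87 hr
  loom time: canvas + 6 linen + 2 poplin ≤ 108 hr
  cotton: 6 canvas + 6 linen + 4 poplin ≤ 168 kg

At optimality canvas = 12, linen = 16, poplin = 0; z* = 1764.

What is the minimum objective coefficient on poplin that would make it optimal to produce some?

Check each constraint at x*: labor 76/87 (slack 11); loom time 108/108 (tight); cotton 168/168 (tight).
By complementary slackness, y = 0 for the non-binding constraint.
Dual feasibility on the basic columns requires 1·y_loom time + 6·y_cotton = 43, 6·y_loom time + 6·y_cotton = 78.
This yields shadow prices y_loom time = 7, y_cotton = 6.
poplin enters the basis when its profit ≥ yᵀa₃ = 7·2 + 6·4 = 38.

38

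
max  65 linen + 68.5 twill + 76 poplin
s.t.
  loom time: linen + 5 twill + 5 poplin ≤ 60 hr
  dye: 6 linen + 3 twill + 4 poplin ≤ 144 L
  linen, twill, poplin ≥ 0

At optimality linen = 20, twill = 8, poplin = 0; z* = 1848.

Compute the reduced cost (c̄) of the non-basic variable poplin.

-2

At the optimum: loom time uses 60 of 60 (binding); dye uses 144 of 144 (binding).
From A_Bᵀ y = c: 1·y_loom time + 6·y_dye = 65; 5·y_loom time + 3·y_dye = 68.5.
→ y_loom time = 8 and y_dye = 9.5.
Reduced cost of poplin: c₃ − yᵀa₃ = 76 − (8·5 + 9.5·4) = 76 − 78 = -2.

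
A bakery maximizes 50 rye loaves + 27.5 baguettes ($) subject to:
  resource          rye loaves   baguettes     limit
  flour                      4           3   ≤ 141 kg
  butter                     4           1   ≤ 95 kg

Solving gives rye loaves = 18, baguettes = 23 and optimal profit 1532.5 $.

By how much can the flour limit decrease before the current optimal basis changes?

Binding constraints: flour, butter. The basis is B = [[4,3],[4,1]] with det -8.
Per unit decrease in flour, x* moves by d = (0.125, -0.5).
The basis stays optimal until baguettes reaches 0; allowable decrease = 46 kg.

46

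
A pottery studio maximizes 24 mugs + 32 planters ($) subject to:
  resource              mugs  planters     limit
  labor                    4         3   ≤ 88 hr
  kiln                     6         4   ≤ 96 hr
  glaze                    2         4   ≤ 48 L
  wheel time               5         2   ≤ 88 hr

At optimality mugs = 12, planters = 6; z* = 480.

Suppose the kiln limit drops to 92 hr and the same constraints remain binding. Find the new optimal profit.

472

Binding: kiln and glaze. Non-binding: labor (22 unused), wheel time (16 unused).
Slack constraints have shadow price 0 (complementary slackness).
From A_Bᵀ y = c: 6·y_kiln + 2·y_glaze = 24; 4·y_kiln + 4·y_glaze = 32.
Solving: y_kiln = 2, y_glaze = 6.
Δz = y_kiln·Δb = 2 × (-4) = -8, so new z* = 480 − 8 = 472.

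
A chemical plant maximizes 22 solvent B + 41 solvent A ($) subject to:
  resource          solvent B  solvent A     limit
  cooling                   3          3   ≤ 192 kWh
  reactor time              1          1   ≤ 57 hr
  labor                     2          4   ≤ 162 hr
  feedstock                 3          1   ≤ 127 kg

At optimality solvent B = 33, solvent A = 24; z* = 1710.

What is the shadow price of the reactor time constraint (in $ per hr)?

3

Check each constraint at x*: cooling 171/192 (slack 21); reactor time 57/57 (tight); labor 162/162 (tight); feedstock 123/127 (slack 4).
By complementary slackness, y = 0 for the non-binding constraints.
Dual feasibility on the basic columns requires 1·y_reactor time + 2·y_labor = 22, 1·y_reactor time + 4·y_labor = 41.
This yields shadow prices y_reactor time = 3, y_labor = 9.5.
Shadow price of reactor time = 3.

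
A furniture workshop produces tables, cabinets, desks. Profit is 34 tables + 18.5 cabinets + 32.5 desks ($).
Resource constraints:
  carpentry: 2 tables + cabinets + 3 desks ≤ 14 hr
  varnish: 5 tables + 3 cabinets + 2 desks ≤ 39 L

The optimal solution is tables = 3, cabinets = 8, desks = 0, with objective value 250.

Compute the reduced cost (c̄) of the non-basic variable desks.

-2

At the optimum: carpentry uses 14 of 14 (binding); varnish uses 39 of 39 (binding).
From A_Bᵀ y = c: 2·y_carpentry + 5·y_varnish = 34; 1·y_carpentry + 3·y_varnish = 18.5.
This yields shadow prices y_carpentry = 9.5, y_varnish = 3.
Reduced cost of desks: c₃ − yᵀa₃ = 32.5 − (9.5·3 + 3·2) = 32.5 − 34.5 = -2.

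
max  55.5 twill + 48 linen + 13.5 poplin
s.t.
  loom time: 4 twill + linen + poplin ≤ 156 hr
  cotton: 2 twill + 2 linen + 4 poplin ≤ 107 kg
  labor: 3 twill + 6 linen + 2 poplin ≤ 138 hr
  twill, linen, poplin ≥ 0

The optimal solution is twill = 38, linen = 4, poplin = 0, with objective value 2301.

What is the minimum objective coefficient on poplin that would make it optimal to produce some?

22

Check each constraint at x*: loom time 156/156 (tight); cotton 84/107 (slack 23); labor 138/138 (tight).
By complementary slackness, y = 0 for the non-binding constraint.
From A_Bᵀ y = c: 4·y_loom time + 3·y_labor = 55.5; 1·y_loom time + 6·y_labor = 48.
→ y_loom time = 9 and y_labor = 6.5.
poplin enters the basis when its profit ≥ yᵀa₃ = 9·1 + 6.5·2 = 22.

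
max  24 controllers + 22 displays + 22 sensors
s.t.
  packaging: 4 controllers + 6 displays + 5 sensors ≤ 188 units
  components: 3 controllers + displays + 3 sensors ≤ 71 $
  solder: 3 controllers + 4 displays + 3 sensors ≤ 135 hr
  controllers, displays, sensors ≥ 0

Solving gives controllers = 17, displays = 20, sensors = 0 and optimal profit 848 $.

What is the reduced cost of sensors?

Check each constraint at x*: packaging 188/188 (tight); components 71/71 (tight); solder 131/135 (slack 4).
By complementary slackness, y = 0 for the non-binding constraint.
Dual feasibility on the basic columns requires 4·y_packaging + 3·y_components = 24, 6·y_packaging + 1·y_components = 22.
This yields shadow prices y_packaging = 3, y_components = 4.
Reduced cost of sensors: c₃ − yᵀa₃ = 22 − (3·5 + 4·3) = 22 − 27 = -5.

-5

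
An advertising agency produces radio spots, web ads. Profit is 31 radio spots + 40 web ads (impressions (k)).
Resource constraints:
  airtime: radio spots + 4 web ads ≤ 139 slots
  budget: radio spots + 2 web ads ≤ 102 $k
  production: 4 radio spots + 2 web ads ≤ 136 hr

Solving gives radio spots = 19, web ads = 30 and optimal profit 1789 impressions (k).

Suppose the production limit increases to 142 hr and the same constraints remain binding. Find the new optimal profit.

At the optimum: airtime uses 139 of 139 (binding); budget uses 79 of 102 (slack = 23); production uses 136 of 136 (binding).
By complementary slackness, y = 0 for the non-binding constraint.
Dual feasibility on the basic columns requires 1·y_airtime + 4·y_production = 31, 4·y_airtime + 2·y_production = 40.
Solving: y_airtime = 7, y_production = 6.
Δz = y_production·Δb = 6 × (6) = 36, so new z* = 1789 + 36 = 1825.

1825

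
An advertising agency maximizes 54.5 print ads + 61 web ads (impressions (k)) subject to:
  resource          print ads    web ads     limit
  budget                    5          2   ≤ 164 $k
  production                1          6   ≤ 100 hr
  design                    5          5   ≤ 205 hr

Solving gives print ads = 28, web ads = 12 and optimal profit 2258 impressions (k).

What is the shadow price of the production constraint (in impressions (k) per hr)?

Check each constraint at x*: budget 164/164 (tight); production 100/100 (tight); design 200/205 (slack 5).
Slack constraints have shadow price 0 (complementary slackness).
From A_Bᵀ y = c: 5·y_budget + 1·y_production = 54.5; 2·y_budget + 6·y_production = 61.
→ y_budget = 9.5 and y_production = 7.
Shadow price of production = 7.

7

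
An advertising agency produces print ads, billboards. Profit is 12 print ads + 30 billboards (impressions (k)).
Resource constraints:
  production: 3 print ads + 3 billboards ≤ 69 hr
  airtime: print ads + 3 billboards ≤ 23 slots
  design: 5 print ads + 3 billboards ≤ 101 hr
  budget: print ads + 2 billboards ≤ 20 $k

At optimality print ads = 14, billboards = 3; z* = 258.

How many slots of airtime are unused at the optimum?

airtime used = 1·14 + 3·3 = 23; slack = 23 − 23 = 0.

0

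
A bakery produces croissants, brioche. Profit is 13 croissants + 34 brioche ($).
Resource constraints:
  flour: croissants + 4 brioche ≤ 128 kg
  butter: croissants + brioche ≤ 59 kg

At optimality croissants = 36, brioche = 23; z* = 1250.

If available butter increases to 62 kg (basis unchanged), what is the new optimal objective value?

1268

Check each constraint at x*: flour 128/128 (tight); butter 59/59 (tight).
The binding rows give the dual system: 1·y_flour + 1·y_butter = 13 and 4·y_flour + 1·y_butter = 34.
This yields shadow prices y_flour = 7, y_butter = 6.
Δz = y_butter·Δb = 6 × (3) = 18, so new z* = 1250 + 18 = 1268.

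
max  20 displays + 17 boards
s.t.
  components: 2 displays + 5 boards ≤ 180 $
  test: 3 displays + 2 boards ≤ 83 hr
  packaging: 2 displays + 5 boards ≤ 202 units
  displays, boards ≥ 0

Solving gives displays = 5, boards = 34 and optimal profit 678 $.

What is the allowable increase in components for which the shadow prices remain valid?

Binding constraints: components, test. The basis is B = [[2,5],[3,2]] with det -11.
Per unit increase in components, x* moves by d = (-0.1818, 0.2727).
The basis stays optimal until packaging becomes binding; allowable increase = 22 $.

22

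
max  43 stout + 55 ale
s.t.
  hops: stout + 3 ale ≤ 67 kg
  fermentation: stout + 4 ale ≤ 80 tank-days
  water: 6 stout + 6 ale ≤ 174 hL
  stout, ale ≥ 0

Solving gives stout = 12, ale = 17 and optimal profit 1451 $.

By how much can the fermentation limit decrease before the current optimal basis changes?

51

Binding constraints: fermentation, water. The basis is B = [[1,4],[6,6]] with det -18.
Per unit decrease in fermentation, x* moves by d = (0.3333, -0.3333).
The basis stays optimal until ale reaches 0; allowable decrease = 51 tank-days.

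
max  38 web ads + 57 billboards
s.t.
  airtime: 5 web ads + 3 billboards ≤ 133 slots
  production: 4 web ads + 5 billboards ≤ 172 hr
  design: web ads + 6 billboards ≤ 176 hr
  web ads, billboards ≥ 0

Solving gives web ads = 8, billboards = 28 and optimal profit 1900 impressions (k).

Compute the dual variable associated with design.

At the optimum: airtime uses 124 of 133 (slack = 9); production uses 172 of 172 (binding); design uses 176 of 176 (binding).
By complementary slackness, y = 0 for the non-binding constraint.
The binding rows give the dual system: 4·y_production + 1·y_design = 38 and 5·y_production + 6·y_design = 57.
This yields shadow prices y_production = 9, y_design = 2.
Shadow price of design = 2.

2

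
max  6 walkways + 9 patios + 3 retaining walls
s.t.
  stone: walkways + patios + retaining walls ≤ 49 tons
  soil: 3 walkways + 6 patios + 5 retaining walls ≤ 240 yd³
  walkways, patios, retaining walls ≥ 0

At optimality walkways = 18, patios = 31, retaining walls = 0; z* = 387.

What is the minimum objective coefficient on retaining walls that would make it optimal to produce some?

At the optimum: stone uses 49 of 49 (binding); soil uses 240 of 240 (binding).
From A_Bᵀ y = c: 1·y_stone + 3·y_soil = 6; 1·y_stone + 6·y_soil = 9.
→ y_stone = 3 and y_soil = 1.
retaining walls enters the basis when its profit ≥ yᵀa₃ = 3·1 + 1·5 = 8.

8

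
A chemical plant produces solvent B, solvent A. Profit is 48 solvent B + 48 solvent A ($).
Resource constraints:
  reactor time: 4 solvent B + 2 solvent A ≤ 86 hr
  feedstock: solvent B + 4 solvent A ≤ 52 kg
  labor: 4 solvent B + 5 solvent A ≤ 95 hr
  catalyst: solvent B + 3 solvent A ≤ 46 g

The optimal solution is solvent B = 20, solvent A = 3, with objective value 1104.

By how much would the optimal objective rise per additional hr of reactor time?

Check each constraint at x*: reactor time 86/86 (tight); feedstock 32/52 (slack 20); labor 95/95 (tight); catalyst 29/46 (slack 17).
Since feedstock, catalyst are not tight, their duals are 0.
The binding rows give the dual system: 4·y_reactor time + 4·y_labor = 48 and 2·y_reactor time + 5·y_labor = 48.
→ y_reactor time = 4 and y_labor = 8.
Shadow price of reactor time = 4.

4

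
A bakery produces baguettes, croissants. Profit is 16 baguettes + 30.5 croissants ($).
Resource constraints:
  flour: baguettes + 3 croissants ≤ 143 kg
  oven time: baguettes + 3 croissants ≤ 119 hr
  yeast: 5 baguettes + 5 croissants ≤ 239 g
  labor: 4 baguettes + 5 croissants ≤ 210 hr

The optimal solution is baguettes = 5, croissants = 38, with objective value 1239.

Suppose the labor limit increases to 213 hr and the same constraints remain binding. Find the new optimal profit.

Check each constraint at x*: flour 119/143 (slack 24); oven time 119/119 (tight); yeast 215/239 (slack 24); labor 210/210 (tight).
Slack constraints have shadow price 0 (complementary slackness).
From A_Bᵀ y = c: 1·y_oven time + 4·y_labor = 16; 3·y_oven time + 5·y_labor = 30.5.
This yields shadow prices y_oven time = 6, y_labor = 2.5.
Δz = y_labor·Δb = 2.5 × (3) = 7.5, so new z* = 1239 + 7.5 = 1246.5.

1246.5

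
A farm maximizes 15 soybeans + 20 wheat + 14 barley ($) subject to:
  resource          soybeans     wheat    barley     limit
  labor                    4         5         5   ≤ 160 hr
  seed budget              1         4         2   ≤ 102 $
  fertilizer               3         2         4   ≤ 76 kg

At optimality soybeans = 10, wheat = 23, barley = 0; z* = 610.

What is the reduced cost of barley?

Binding: seed budget and fertilizer. Non-binding: labor (5 unused).
Since labor is not tight, its dual is 0.
From A_Bᵀ y = c: 1·y_seed budget + 3·y_fertilizer = 15; 4·y_seed budget + 2·y_fertilizer = 20.
Solving: y_seed budget = 3, y_fertilizer = 4.
Reduced cost of barley: c₃ − yᵀa₃ = 14 − (3·2 + 4·4) = 14 − 22 = -8.

-8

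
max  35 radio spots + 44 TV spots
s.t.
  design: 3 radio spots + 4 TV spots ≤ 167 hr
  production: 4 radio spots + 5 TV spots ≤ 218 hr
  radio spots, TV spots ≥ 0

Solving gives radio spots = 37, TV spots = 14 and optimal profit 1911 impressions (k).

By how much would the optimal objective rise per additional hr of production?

8

At the optimum: design uses 167 of 167 (binding); production uses 218 of 218 (binding).
Dual feasibility on the basic columns requires 3·y_design + 4·y_production = 35, 4·y_design + 5·y_production = 44.
→ y_design = 1 and y_production = 8.
Shadow price of production = 8.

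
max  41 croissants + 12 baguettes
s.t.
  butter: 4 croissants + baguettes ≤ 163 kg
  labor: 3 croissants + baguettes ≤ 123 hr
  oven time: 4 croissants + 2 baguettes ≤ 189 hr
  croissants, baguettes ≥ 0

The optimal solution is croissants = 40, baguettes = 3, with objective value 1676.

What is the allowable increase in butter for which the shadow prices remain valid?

1

Binding constraints: butter, labor. The basis is B = [[4,1],[3,1]] with det 1.
Per unit increase in butter, x* moves by d = (1, -3).
The basis stays optimal until baguettes reaches 0; allowable increase = 1 kg.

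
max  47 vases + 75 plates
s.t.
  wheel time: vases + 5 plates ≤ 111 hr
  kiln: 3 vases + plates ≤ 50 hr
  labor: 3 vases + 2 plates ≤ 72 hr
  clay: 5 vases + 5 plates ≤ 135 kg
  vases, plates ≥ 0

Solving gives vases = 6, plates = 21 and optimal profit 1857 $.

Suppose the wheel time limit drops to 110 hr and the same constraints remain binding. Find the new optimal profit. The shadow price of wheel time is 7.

1850

Δb = -1, so new z* = 1857 + (7)·(-1) = 1857 − 7 = 1850.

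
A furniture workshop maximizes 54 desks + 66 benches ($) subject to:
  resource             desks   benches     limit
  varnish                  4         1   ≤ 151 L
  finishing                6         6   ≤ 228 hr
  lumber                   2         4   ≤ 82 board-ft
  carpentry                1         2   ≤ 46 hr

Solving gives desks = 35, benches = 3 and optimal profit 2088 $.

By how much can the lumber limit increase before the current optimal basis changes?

Binding constraints: finishing, lumber. The basis is B = [[6,6],[2,4]] with det 12.
Per unit increase in lumber, x* moves by d = (-0.5, 0.5).
The basis stays optimal until carpentry becomes binding; allowable increase = 10 board-ft.

10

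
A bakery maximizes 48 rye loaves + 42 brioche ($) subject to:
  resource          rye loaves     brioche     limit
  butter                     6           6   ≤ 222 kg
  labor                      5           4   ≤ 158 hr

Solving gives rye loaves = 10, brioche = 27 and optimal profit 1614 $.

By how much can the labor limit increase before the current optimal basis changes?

27

Binding constraints: butter, labor. The basis is B = [[6,6],[5,4]] with det -6.
Per unit increase in labor, x* moves by d = (1, -1).
The basis stays optimal until brioche reaches 0; allowable increase = 27 hr.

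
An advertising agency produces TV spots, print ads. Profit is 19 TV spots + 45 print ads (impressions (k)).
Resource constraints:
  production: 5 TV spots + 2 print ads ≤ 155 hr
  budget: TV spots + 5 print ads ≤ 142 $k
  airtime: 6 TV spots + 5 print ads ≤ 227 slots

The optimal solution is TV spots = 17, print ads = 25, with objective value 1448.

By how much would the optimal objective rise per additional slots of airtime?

Check each constraint at x*: production 135/155 (slack 20); budget 142/142 (tight); airtime 227/227 (tight).
By complementary slackness, y = 0 for the non-binding constraint.
The binding rows give the dual system: 1·y_budget + 6·y_airtime = 19 and 5·y_budget + 5·y_airtime = 45.
Solving: y_budget = 7, y_airtime = 2.
Shadow price of airtime = 2.

2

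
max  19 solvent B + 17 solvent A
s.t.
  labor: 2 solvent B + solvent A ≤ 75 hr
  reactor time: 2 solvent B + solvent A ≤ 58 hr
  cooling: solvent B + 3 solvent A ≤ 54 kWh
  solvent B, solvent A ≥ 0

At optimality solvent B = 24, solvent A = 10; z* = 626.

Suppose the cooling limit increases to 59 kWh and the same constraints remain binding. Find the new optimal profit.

Binding: reactor time and cooling. Non-binding: labor (17 unused).
Since labor is not tight, its dual is 0.
From A_Bᵀ y = c: 2·y_reactor time + 1·y_cooling = 19; 1·y_reactor time + 3·y_cooling = 17.
This yields shadow prices y_reactor time = 8, y_cooling = 3.
Δz = y_cooling·Δb = 3 × (5) = 15, so new z* = 626 + 15 = 641.

641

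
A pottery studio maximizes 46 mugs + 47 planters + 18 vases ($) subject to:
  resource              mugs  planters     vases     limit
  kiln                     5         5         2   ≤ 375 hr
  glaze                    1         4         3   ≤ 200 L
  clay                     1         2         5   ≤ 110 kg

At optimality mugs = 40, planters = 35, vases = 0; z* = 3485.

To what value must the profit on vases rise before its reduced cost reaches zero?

Check each constraint at x*: kiln 375/375 (tight); glaze 180/200 (slack 20); clay 110/110 (tight).
By complementary slackness, y = 0 for the non-binding constraint.
The binding rows give the dual system: 5·y_kiln + 1·y_clay = 46 and 5·y_kiln + 2·y_clay = 47.
Solving: y_kiln = 9, y_clay = 1.
vases enters the basis when its profit ≥ yᵀa₃ = 9·2 + 1·5 = 23.

23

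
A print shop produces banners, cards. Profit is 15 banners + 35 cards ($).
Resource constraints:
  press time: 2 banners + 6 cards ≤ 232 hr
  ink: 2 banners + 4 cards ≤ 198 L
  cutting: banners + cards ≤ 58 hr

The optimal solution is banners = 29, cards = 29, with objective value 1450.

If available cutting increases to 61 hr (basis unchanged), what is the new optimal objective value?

Binding: press time and cutting. Non-binding: ink (24 unused).
Slack constraints have shadow price 0 (complementary slackness).
From A_Bᵀ y = c: 2·y_press time + 1·y_cutting = 15; 6·y_press time + 1·y_cutting = 35.
This yields shadow prices y_press time = 5, y_cutting = 5.
Δz = y_cutting·Δb = 5 × (3) = 15, so new z* = 1450 + 15 = 1465.

1465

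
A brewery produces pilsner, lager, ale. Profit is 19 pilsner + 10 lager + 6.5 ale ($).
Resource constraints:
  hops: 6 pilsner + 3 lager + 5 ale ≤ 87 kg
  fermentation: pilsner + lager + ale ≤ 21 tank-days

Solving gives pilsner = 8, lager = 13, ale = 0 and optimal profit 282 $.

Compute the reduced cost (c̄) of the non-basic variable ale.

Both hops and fermentation are binding at x*.
The binding rows give the dual system: 6·y_hops + 1·y_fermentation = 19 and 3·y_hops + 1·y_fermentation = 10.
→ y_hops = 3 and y_fermentation = 1.
Reduced cost of ale: c₃ − yᵀa₃ = 6.5 − (3·5 + 1·1) = 6.5 − 16 = -9.5.

-9.5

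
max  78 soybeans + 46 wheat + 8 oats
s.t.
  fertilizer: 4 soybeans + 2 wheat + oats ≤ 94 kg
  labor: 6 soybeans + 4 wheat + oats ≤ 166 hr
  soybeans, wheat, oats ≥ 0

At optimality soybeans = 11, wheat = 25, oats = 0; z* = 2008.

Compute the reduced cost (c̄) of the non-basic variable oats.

-8

Check each constraint at x*: fertilizer 94/94 (tight); labor 166/166 (tight).
The binding rows give the dual system: 4·y_fertilizer + 6·y_labor = 78 and 2·y_fertilizer + 4·y_labor = 46.
→ y_fertilizer = 9 and y_labor = 7.
Reduced cost of oats: c₃ − yᵀa₃ = 8 − (9·1 + 7·1) = 8 − 16 = -8.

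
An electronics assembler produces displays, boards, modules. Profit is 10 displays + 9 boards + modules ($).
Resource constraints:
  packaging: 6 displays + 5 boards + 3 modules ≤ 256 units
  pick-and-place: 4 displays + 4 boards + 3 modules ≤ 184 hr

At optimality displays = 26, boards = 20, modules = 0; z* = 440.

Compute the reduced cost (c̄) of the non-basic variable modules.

-5

Check each constraint at x*: packaging 256/256 (tight); pick-and-place 184/184 (tight).
The binding rows give the dual system: 6·y_packaging + 4·y_pick-and-place = 10 and 5·y_packaging + 4·y_pick-and-place = 9.
This yields shadow prices y_packaging = 1, y_pick-and-place = 1.
Reduced cost of modules: c₃ − yᵀa₃ = 1 − (1·3 + 1·3) = 1 − 6 = -5.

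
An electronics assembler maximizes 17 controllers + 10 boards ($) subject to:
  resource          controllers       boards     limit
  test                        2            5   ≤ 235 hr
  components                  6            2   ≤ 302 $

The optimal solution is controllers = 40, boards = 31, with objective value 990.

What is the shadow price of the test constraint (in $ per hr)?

1

Check each constraint at x*: test 235/235 (tight); components 302/302 (tight).
From A_Bᵀ y = c: 2·y_test + 6·y_components = 17; 5·y_test + 2·y_components = 10.
Solving: y_test = 1, y_components = 2.5.
Shadow price of test = 1.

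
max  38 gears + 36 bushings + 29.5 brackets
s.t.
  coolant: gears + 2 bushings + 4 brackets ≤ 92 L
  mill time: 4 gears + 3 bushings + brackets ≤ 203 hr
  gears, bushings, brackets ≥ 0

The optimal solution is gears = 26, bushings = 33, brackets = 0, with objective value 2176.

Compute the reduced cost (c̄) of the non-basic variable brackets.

Both coolant and mill time are binding at x*.
Dual feasibility on the basic columns requires 1·y_coolant + 4·y_mill time = 38, 2·y_coolant + 3·y_mill time = 36.
Solving: y_coolant = 6, y_mill time = 8.
Reduced cost of brackets: c₃ − yᵀa₃ = 29.5 − (6·4 + 8·1) = 29.5 − 32 = -2.5.

-2.5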